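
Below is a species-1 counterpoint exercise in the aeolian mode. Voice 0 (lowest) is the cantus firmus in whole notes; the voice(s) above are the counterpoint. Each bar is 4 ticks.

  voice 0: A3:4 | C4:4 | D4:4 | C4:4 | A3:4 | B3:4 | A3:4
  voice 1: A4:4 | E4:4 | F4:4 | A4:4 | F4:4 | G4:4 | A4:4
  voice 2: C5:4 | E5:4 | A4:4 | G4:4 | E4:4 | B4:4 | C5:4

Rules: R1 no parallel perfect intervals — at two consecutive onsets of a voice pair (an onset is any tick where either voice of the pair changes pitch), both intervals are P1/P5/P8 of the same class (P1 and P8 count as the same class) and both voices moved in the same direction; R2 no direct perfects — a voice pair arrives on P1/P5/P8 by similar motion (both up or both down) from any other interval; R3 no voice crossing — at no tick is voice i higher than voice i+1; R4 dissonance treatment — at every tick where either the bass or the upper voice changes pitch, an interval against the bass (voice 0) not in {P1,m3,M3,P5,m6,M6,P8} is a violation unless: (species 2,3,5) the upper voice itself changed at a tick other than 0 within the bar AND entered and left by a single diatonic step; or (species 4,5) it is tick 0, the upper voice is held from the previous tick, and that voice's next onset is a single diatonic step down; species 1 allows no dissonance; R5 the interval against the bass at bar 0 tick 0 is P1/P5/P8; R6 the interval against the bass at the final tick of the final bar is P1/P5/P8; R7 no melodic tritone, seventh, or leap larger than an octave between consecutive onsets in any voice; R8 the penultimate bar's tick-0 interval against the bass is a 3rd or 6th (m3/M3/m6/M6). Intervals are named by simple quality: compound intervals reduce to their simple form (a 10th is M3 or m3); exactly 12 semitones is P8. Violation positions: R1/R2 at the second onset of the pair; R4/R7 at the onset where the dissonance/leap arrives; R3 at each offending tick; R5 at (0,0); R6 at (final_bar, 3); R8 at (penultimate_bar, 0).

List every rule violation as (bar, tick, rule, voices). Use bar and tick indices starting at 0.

bar 0: v0=A3 v1=A4 v2=C5 downbeat m3
bar 1: v0=C4 v1=E4 v2=E5 downbeat M3
bar 2: v0=D4 v1=F4 v2=A4 downbeat P5
bar 3: v0=C4 v1=A4 v2=G4 downbeat P5
bar 4: v0=A3 v1=F4 v2=E4 downbeat P5
bar 5: v0=B3 v1=G4 v2=B4 downbeat P8
bar 6: v0=A3 v1=A4 v2=C5 downbeat m3
  -> R5 @ bar 0 tick 0 v(0, 2): opens on m3
  -> R1 @ bar 3 tick 0 v(0, 2): D4/A4 P5 -> C4/G4 P5 similar
  -> R3 @ bar 3 tick 0 v(1, 2): A4 above G4
  -> R3 @ bar 3 tick 1 v(1, 2): A4 above G4
  -> R3 @ bar 3 tick 2 v(1, 2): A4 above G4
  -> R3 @ bar 3 tick 3 v(1, 2): A4 above G4
  -> R1 @ bar 4 tick 0 v(0, 2): C4/G4 P5 -> A3/E4 P5 similar
  -> R3 @ bar 4 tick 0 v(1, 2): F4 above E4
  -> R3 @ bar 4 tick 1 v(1, 2): F4 above E4
  -> R3 @ bar 4 tick 2 v(1, 2): F4 above E4
  -> R3 @ bar 4 tick 3 v(1, 2): F4 above E4
  -> R2 @ bar 5 tick 0 v(0, 2): A3/E4 P5 -> B3/B4 P8 similar
  -> R8 @ bar 5 tick 0 v(0, 2): penult P8 not 3rd/6th
  -> R6 @ bar 6 tick 3 v(0, 2): closes on m3

(0, 0, R5, (0, 2))
(3, 0, R1, (0, 2))
(3, 0, R3, (1, 2))
(3, 1, R3, (1, 2))
(3, 2, R3, (1, 2))
(3, 3, R3, (1, 2))
(4, 0, R1, (0, 2))
(4, 0, R3, (1, 2))
(4, 1, R3, (1, 2))
(4, 2, R3, (1, 2))
(4, 3, R3, (1, 2))
(5, 0, R2, (0, 2))
(5, 0, R8, (0, 2))
(6, 3, R6, (0, 2))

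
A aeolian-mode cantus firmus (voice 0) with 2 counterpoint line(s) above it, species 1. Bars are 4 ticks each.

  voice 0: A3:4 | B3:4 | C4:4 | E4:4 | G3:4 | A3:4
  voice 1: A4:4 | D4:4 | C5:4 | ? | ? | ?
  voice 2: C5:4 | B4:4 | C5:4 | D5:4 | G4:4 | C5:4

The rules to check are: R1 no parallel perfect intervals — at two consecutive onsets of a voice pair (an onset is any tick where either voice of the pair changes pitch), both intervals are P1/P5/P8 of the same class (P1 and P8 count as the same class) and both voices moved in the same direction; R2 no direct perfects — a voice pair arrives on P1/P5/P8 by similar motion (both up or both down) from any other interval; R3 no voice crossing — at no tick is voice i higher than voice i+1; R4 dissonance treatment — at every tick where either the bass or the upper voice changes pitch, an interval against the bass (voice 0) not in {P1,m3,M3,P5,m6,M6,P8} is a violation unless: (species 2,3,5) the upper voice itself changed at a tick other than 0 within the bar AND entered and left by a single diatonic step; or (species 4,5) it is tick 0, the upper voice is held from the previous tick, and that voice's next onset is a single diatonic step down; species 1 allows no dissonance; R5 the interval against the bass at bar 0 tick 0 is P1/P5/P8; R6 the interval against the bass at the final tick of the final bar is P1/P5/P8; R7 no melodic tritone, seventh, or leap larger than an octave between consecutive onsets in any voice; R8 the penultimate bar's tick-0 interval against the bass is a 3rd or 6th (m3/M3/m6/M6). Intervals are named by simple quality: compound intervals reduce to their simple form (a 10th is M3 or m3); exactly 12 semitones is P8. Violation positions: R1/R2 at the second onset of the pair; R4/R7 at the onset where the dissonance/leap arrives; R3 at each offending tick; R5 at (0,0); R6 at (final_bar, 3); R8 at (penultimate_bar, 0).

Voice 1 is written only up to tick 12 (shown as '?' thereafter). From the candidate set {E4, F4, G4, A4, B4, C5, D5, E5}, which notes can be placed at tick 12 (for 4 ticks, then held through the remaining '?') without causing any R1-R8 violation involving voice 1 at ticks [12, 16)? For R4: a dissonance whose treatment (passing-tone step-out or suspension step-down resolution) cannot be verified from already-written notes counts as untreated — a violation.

{B4, C5, E4, G4}

E4: legal
F4: violates R4
G4: legal
A4: violates R4
B4: legal
C5: legal
D5: violates R1,R4
E5: violates R1,R3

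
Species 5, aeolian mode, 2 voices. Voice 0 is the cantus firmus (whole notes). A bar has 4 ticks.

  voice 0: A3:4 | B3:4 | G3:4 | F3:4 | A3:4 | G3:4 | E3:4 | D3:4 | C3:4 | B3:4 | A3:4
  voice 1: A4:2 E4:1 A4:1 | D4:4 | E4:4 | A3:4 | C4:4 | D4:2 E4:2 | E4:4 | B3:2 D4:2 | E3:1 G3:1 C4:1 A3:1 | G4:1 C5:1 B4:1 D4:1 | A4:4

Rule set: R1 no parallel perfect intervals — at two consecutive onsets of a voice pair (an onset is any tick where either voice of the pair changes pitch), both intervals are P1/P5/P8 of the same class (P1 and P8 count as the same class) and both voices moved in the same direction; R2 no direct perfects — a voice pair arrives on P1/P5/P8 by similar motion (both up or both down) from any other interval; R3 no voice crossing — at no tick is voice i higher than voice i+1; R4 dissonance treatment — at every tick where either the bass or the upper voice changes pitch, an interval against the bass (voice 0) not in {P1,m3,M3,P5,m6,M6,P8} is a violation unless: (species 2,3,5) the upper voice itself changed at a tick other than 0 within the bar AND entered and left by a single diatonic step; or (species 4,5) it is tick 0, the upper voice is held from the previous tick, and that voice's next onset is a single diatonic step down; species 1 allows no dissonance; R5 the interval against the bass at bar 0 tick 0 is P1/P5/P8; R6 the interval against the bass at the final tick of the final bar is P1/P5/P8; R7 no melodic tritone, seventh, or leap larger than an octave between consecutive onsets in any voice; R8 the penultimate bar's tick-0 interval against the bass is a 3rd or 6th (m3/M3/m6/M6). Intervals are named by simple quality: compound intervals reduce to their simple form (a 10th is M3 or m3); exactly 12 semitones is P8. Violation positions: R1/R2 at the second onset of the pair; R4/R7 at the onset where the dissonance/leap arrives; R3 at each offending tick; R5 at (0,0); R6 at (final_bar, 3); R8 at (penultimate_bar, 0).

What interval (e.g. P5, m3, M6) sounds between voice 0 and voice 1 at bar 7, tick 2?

P8

voice 0=D3 voice 1=D4 -> P8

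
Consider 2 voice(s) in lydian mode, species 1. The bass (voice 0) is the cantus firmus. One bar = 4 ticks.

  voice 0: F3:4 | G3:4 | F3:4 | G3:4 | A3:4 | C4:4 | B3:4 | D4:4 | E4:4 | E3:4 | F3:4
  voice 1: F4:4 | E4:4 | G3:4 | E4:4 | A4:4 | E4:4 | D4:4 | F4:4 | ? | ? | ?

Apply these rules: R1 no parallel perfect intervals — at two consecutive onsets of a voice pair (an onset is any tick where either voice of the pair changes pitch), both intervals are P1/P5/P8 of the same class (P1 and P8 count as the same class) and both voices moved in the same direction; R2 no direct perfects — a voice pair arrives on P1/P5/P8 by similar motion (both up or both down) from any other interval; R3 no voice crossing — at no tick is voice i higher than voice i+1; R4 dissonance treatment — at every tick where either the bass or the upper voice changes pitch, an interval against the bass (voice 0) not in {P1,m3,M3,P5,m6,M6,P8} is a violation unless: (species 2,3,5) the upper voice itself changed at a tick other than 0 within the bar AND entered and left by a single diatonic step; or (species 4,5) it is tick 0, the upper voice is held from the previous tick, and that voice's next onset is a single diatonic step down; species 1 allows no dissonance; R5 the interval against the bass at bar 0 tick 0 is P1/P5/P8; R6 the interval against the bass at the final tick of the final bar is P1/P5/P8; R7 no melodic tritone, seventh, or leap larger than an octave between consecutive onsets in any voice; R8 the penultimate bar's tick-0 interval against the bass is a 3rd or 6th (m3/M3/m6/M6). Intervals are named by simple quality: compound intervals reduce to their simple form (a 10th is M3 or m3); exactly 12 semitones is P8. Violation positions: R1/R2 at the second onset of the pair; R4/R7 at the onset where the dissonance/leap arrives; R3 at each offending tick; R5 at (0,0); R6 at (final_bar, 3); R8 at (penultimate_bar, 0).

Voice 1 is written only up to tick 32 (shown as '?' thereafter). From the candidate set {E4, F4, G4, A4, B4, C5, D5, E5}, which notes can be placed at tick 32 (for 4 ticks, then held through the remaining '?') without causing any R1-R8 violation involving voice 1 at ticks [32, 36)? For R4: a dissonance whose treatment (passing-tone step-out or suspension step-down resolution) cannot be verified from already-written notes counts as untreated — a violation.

{C5, E4, G4}

E4: legal
F4: violates R4
G4: legal
A4: violates R4
B4: violates R2,R7
C5: legal
D5: violates R4
E5: violates R2,R7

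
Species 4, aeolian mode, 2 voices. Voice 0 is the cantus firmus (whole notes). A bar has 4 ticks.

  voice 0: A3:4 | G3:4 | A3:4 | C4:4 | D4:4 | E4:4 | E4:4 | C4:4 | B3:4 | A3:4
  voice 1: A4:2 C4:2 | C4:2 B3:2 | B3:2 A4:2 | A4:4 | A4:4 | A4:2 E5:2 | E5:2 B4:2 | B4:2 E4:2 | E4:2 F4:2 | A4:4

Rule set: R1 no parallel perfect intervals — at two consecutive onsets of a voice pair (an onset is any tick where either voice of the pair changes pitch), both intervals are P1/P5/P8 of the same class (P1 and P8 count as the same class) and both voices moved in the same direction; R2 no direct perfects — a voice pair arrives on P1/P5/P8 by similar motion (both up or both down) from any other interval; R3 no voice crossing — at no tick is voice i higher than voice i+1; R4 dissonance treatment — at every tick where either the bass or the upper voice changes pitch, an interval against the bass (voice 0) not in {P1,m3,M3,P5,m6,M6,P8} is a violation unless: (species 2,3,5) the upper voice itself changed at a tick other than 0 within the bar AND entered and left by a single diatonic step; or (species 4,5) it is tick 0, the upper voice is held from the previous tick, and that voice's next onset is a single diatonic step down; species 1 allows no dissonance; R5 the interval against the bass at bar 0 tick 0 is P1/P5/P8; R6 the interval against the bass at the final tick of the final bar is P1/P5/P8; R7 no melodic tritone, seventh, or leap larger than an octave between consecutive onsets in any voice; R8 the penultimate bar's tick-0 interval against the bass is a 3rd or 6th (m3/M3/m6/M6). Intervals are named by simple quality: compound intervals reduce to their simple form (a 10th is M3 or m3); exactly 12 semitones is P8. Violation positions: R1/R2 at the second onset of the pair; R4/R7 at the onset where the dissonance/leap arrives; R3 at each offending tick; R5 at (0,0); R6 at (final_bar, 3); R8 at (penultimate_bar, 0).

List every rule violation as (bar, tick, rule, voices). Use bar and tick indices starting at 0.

(2, 0, R4, (0, 1))
(2, 2, R7, (1,))
(5, 0, R4, (0, 1))
(7, 0, R4, (0, 1))
(8, 0, R4, (0, 1))
(8, 0, R8, (0, 1))
(8, 2, R4, (0, 1))

bar 0: v0=A3 v1=A4 downbeat P8
bar 1: v0=G3 v1=C4 downbeat P4
bar 2: v0=A3 v1=B3 downbeat M2
bar 3: v0=C4 v1=A4 downbeat M6
bar 4: v0=D4 v1=A4 downbeat P5
bar 5: v0=E4 v1=A4 downbeat P4
bar 6: v0=E4 v1=E5 downbeat P8
bar 7: v0=C4 v1=B4 downbeat M7
bar 8: v0=B3 v1=E4 downbeat P4
bar 9: v0=A3 v1=A4 downbeat P8
  -> R4 @ bar 2 tick 0 v(0, 1): A3/B3 M2 untreated
  -> R7 @ bar 2 tick 2 v(1,): B3->A4 leap 10st
  -> R4 @ bar 5 tick 0 v(0, 1): E4/A4 P4 untreated
  -> R4 @ bar 7 tick 0 v(0, 1): C4/B4 M7 untreated
  -> R4 @ bar 8 tick 0 v(0, 1): B3/E4 P4 untreated
  -> R8 @ bar 8 tick 0 v(0, 1): penult P4 not 3rd/6th
  -> R4 @ bar 8 tick 2 v(0, 1): B3/F4 TT untreated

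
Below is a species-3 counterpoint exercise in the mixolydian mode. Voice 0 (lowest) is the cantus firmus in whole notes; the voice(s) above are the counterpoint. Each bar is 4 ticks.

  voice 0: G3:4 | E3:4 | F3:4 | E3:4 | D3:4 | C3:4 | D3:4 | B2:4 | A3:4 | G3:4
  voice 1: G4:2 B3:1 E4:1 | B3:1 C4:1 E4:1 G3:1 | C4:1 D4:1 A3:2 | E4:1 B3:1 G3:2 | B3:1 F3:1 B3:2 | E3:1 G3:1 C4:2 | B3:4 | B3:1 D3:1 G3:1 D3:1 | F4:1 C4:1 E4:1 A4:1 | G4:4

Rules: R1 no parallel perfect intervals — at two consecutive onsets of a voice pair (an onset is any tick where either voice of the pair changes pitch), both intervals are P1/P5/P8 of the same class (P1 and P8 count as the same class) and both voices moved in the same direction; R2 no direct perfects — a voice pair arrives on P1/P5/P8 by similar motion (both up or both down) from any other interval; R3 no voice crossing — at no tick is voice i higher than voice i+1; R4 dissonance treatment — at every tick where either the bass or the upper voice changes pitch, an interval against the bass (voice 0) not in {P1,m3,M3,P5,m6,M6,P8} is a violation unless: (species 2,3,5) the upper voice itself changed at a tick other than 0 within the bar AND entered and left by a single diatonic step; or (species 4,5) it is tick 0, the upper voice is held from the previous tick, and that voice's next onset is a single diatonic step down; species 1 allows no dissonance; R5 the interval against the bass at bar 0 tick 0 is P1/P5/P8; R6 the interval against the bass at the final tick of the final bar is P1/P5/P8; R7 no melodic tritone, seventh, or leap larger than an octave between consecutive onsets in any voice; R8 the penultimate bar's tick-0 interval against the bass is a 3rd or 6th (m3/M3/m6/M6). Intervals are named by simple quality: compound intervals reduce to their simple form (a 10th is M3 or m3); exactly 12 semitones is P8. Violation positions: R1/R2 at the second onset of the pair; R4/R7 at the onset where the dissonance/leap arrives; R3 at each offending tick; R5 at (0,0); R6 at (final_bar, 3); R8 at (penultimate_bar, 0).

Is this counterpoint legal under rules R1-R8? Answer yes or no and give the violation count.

bar 0: v0=G3 v1=G4 (P8)
bar 1: v0=E3 v1=B3 (P5)
bar 2: v0=F3 v1=C4 (P5)
bar 3: v0=E3 v1=E4 (P8)
bar 4: v0=D3 v1=B3 (M6)
bar 5: v0=C3 v1=E3 (M3)
bar 6: v0=D3 v1=B3 (M6)
bar 7: v0=B2 v1=B3 (P8)
bar 8: v0=A3 v1=F4 (m6)
bar 9: v0=G3 v1=G4 (P8)
  R2 @ bar1.0: G3/E4 M6 -> E3/B3 P5 similar
  R2 @ bar2.0: E3/G3 m3 -> F3/C4 P5 similar
  R7 @ bar4.1: B3->F3 leap 6st
  R7 @ bar4.2: F3->B3 leap 6st
  R7 @ bar8.0: B2->A3 leap 10st
  R7 @ bar8.0: D3->F4 leap 15st
  R1 @ bar9.0: A3/A4 P8 -> G3/G4 P8 similar

No (7 violations)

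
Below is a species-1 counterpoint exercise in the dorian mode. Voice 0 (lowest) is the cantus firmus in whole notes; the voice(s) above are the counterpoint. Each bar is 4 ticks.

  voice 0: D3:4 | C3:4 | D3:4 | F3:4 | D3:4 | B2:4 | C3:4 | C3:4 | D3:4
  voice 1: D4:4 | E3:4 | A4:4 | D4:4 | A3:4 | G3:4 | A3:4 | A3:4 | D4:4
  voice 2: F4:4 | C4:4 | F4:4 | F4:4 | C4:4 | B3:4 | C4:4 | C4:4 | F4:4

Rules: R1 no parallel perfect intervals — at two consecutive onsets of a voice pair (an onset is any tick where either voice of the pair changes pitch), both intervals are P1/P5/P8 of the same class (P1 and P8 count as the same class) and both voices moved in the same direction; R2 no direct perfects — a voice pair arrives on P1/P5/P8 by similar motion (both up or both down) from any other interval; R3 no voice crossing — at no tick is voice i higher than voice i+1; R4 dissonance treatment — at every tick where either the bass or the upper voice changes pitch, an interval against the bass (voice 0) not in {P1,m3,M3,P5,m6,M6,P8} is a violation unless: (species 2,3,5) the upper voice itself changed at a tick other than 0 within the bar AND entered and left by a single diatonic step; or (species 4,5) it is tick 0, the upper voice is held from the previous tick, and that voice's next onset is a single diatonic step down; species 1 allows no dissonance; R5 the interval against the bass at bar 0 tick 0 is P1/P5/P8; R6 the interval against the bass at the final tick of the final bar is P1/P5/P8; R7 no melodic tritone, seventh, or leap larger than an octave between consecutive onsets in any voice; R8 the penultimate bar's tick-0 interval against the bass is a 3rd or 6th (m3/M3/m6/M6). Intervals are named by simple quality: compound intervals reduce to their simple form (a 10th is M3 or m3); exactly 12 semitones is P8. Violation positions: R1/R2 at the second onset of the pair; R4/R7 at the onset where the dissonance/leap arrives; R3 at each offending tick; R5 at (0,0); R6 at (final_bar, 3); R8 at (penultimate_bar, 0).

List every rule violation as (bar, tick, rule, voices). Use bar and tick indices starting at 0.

bar 0: v0=D3 v1=D4 v2=F4 downbeat m3
bar 1: v0=C3 v1=E3 v2=C4 downbeat P8
bar 2: v0=D3 v1=A4 v2=F4 downbeat m3
bar 3: v0=F3 v1=D4 v2=F4 downbeat P8
bar 4: v0=D3 v1=A3 v2=C4 downbeat m7
bar 5: v0=B2 v1=G3 v2=B3 downbeat P8
bar 6: v0=C3 v1=A3 v2=C4 downbeat P8
bar 7: v0=C3 v1=A3 v2=C4 downbeat P8
bar 8: v0=D3 v1=D4 v2=F4 downbeat m3
  -> R5 @ bar 0 tick 0 v(0, 2): opens on m3
  -> R2 @ bar 1 tick 0 v(0, 2): D3/F4 m3 -> C3/C4 P8 similar
  -> R7 @ bar 1 tick 0 v(1,): D4->E3 leap 10st
  -> R2 @ bar 2 tick 0 v(0, 1): C3/E3 M3 -> D3/A4 P5 similar
  -> R3 @ bar 2 tick 0 v(1, 2): A4 above F4
  -> R7 @ bar 2 tick 0 v(1,): E3->A4 leap 17st
  -> R3 @ bar 2 tick 1 v(1, 2): A4 above F4
  -> R3 @ bar 2 tick 2 v(1, 2): A4 above F4
  -> R3 @ bar 2 tick 3 v(1, 2): A4 above F4
  -> R2 @ bar 4 tick 0 v(0, 1): F3/D4 M6 -> D3/A3 P5 similar
  -> R4 @ bar 4 tick 0 v(0, 2): D3/C4 m7 untreated
  -> R2 @ bar 5 tick 0 v(0, 2): D3/C4 m7 -> B2/B3 P8 similar
  -> R1 @ bar 6 tick 0 v(0, 2): B2/B3 P8 -> C3/C4 P8 similar
  -> R8 @ bar 7 tick 0 v(0, 2): penult P8 not 3rd/6th
  -> R2 @ bar 8 tick 0 v(0, 1): C3/A3 M6 -> D3/D4 P8 similar
  -> R6 @ bar 8 tick 3 v(0, 2): closes on m3

(0, 0, R5, (0, 2))
(1, 0, R2, (0, 2))
(1, 0, R7, (1,))
(2, 0, R2, (0, 1))
(2, 0, R3, (1, 2))
(2, 0, R7, (1,))
(2, 1, R3, (1, 2))
(2, 2, R3, (1, 2))
(2, 3, R3, (1, 2))
(4, 0, R2, (0, 1))
(4, 0, R4, (0, 2))
(5, 0, R2, (0, 2))
(6, 0, R1, (0, 2))
(7, 0, R8, (0, 2))
(8, 0, R2, (0, 1))
(8, 3, R6, (0, 2))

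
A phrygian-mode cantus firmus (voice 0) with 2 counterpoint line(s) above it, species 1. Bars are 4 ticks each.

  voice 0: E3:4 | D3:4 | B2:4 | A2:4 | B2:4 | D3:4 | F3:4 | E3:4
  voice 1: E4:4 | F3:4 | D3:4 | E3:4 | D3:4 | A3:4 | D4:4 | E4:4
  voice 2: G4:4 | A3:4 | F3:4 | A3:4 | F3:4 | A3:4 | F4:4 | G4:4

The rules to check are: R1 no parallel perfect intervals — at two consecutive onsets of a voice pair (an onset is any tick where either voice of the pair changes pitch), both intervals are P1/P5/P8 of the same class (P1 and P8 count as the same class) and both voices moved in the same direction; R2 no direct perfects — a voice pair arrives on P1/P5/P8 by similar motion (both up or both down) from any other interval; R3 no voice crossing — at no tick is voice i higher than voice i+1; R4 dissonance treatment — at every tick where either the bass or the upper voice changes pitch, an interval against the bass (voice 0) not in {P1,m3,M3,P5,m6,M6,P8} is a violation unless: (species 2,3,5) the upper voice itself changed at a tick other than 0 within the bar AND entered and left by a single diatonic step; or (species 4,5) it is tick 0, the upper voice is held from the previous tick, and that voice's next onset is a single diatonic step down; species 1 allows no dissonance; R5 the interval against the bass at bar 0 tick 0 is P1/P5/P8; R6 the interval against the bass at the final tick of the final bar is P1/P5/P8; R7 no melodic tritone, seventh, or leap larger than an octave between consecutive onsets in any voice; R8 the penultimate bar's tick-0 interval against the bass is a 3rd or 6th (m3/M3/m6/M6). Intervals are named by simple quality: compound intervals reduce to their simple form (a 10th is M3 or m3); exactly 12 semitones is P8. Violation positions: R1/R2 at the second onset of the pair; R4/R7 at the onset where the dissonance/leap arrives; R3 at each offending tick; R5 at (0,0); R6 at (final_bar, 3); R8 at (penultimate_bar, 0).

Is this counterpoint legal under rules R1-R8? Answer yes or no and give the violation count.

bar 0: v0=E3 v1=E4 v2=G4 (m3)
bar 1: v0=D3 v1=F3 v2=A3 (P5)
bar 2: v0=B2 v1=D3 v2=F3 (TT)
bar 3: v0=A2 v1=E3 v2=A3 (P8)
bar 4: v0=B2 v1=D3 v2=F3 (TT)
bar 5: v0=D3 v1=A3 v2=A3 (P5)
bar 6: v0=F3 v1=D4 v2=F4 (P8)
bar 7: v0=E3 v1=E4 v2=G4 (m3)
  R5 @ bar0.0: opens on m3
  R2 @ bar1.0: E3/G4 m3 -> D3/A3 P5 similar
  R7 @ bar1.0: E4->F3 leap 11st
  R7 @ bar1.0: G4->A3 leap 10st
  R4 @ bar2.0: B2/F3 TT untreated
  R4 @ bar4.0: B2/F3 TT untreated
  R2 @ bar5.0: B2/D3 m3 -> D3/A3 P5 similar
  R2 @ bar5.0: B2/F3 TT -> D3/A3 P5 similar
  R2 @ bar5.0: D3/F3 m3 -> A3/A3 P1 similar
  R2 @ bar6.0: D3/A3 P5 -> F3/F4 P8 similar
  R8 @ bar6.0: penult P8 not 3rd/6th
  R6 @ bar7.3: closes on m3

No (12 violations)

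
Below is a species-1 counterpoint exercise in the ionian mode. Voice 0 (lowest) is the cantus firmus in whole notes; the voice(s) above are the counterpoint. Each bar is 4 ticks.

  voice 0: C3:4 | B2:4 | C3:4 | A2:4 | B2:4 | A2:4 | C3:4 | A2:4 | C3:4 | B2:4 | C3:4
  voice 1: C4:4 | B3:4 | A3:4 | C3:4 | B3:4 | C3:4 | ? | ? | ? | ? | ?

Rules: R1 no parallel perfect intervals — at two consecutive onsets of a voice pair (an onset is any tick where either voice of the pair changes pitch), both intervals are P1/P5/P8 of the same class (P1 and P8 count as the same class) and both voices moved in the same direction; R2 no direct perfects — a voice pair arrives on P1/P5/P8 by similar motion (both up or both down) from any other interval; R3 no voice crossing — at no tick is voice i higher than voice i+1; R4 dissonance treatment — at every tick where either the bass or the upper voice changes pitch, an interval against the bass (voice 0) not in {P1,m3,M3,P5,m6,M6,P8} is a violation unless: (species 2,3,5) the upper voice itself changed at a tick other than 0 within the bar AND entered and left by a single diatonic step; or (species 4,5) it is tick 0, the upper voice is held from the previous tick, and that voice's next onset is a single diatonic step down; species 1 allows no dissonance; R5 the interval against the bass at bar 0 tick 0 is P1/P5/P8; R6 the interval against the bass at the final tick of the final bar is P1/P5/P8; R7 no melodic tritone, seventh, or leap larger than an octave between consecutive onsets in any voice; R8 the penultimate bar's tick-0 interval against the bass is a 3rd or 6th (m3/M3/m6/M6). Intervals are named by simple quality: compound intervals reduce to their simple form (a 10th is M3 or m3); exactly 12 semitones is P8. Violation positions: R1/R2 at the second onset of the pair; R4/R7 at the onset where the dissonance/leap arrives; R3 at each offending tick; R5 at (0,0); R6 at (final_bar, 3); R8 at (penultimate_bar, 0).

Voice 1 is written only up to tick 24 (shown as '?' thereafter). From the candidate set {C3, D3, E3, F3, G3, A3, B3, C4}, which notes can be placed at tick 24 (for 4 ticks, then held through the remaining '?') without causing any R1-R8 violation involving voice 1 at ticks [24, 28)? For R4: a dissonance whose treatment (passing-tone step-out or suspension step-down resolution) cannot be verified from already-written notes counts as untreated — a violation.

{A3, C3, E3}

C3: legal
D3: violates R4
E3: legal
F3: violates R4
G3: violates R2
A3: legal
B3: violates R4,R7
C4: violates R2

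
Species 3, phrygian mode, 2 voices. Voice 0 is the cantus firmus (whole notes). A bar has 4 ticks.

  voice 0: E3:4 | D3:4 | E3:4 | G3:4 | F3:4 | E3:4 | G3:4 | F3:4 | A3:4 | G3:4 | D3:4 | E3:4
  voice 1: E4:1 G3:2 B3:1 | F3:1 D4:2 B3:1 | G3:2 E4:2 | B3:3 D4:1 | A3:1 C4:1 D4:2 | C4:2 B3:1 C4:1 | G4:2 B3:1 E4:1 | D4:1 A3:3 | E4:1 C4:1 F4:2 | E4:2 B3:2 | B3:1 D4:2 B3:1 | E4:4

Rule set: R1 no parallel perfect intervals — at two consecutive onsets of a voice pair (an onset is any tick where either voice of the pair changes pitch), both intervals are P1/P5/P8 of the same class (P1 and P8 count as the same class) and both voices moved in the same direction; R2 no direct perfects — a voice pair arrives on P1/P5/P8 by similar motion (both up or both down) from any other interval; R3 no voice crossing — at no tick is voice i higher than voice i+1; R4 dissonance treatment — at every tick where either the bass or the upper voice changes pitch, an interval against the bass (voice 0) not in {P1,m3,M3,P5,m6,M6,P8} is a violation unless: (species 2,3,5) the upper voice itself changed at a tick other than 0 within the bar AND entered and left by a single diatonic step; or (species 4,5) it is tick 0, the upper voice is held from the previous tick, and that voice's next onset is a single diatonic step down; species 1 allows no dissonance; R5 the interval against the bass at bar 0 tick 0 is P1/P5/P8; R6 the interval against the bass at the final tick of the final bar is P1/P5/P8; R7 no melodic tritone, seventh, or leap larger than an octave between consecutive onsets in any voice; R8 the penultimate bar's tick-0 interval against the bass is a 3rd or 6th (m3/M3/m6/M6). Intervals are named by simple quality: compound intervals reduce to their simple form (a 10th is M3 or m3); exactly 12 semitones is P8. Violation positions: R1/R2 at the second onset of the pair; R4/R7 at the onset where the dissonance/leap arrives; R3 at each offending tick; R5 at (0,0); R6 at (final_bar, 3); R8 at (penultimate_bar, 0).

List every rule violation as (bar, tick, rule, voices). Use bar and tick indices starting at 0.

bar 0: v0=E3 v1=E4 downbeat P8
bar 1: v0=D3 v1=F3 downbeat m3
bar 2: v0=E3 v1=G3 downbeat m3
bar 3: v0=G3 v1=B3 downbeat M3
bar 4: v0=F3 v1=A3 downbeat M3
bar 5: v0=E3 v1=C4 downbeat m6
bar 6: v0=G3 v1=G4 downbeat P8
bar 7: v0=F3 v1=D4 downbeat M6
bar 8: v0=A3 v1=E4 downbeat P5
bar 9: v0=G3 v1=E4 downbeat M6
bar 10: v0=D3 v1=B3 downbeat M6
bar 11: v0=E3 v1=E4 downbeat P8
  -> R7 @ bar 1 tick 0 v(1,): B3->F3 leap 6st
  -> R2 @ bar 6 tick 0 v(0, 1): E3/C4 m6 -> G3/G4 P8 similar
  -> R2 @ bar 8 tick 0 v(0, 1): F3/A3 M3 -> A3/E4 P5 similar
  -> R2 @ bar 11 tick 0 v(0, 1): D3/B3 M6 -> E3/E4 P8 similar

(1, 0, R7, (1,))
(6, 0, R2, (0, 1))
(8, 0, R2, (0, 1))
(11, 0, R2, (0, 1))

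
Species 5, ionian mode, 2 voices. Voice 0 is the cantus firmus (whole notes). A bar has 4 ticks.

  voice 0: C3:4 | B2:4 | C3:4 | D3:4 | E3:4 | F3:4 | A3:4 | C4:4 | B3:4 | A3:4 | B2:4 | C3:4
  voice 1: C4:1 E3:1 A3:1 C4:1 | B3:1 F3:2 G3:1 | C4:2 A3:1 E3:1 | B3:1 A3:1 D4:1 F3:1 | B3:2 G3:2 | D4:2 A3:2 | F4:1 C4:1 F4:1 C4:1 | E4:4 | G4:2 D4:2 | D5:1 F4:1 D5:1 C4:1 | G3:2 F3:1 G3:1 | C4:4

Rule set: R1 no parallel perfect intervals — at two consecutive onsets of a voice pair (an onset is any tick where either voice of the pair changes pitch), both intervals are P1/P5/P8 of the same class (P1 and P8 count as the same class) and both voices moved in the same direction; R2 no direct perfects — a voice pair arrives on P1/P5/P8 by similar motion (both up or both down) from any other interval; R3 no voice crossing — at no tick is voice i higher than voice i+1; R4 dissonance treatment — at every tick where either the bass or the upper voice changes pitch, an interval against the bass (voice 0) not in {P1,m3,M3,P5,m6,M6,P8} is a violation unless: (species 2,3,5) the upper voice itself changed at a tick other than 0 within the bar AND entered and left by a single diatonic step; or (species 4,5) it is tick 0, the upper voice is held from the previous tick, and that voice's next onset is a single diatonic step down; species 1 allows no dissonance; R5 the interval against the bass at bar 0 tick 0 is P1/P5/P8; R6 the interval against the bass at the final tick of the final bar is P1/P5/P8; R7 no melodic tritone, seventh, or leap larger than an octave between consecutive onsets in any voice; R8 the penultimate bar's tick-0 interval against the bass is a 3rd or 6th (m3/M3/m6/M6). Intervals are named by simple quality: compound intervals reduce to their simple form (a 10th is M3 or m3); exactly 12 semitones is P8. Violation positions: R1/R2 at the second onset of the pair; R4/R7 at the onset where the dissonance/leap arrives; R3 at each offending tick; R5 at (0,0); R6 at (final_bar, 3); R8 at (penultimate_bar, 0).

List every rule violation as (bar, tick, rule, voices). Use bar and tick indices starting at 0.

(1, 0, R1, (0, 1))
(1, 1, R4, (0, 1))
(1, 1, R7, (1,))
(2, 0, R2, (0, 1))
(4, 0, R2, (0, 1))
(4, 0, R7, (1,))
(9, 0, R4, (0, 1))
(9, 2, R4, (0, 1))
(9, 3, R7, (1,))
(10, 0, R7, (0,))
(11, 0, R2, (0, 1))

bar 0: v0=C3 v1=C4 downbeat P8
bar 1: v0=B2 v1=B3 downbeat P8
bar 2: v0=C3 v1=C4 downbeat P8
bar 3: v0=D3 v1=B3 downbeat M6
bar 4: v0=E3 v1=B3 downbeat P5
bar 5: v0=F3 v1=D4 downbeat M6
bar 6: v0=A3 v1=F4 downbeat m6
bar 7: v0=C4 v1=E4 downbeat M3
bar 8: v0=B3 v1=G4 downbeat m6
bar 9: v0=A3 v1=D5 downbeat P4
bar 10: v0=B2 v1=G3 downbeat m6
bar 11: v0=C3 v1=C4 downbeat P8
  -> R1 @ bar 1 tick 0 v(0, 1): C3/C4 P8 -> B2/B3 P8 similar
  -> R4 @ bar 1 tick 1 v(0, 1): B2/F3 TT untreated
  -> R7 @ bar 1 tick 1 v(1,): B3->F3 leap 6st
  -> R2 @ bar 2 tick 0 v(0, 1): B2/G3 m6 -> C3/C4 P8 similar
  -> R2 @ bar 4 tick 0 v(0, 1): D3/F3 m3 -> E3/B3 P5 similar
  -> R7 @ bar 4 tick 0 v(1,): F3->B3 leap 6st
  -> R4 @ bar 9 tick 0 v(0, 1): A3/D5 P4 untreated
  -> R4 @ bar 9 tick 2 v(0, 1): A3/D5 P4 untreated
  -> R7 @ bar 9 tick 3 v(1,): D5->C4 leap 14st
  -> R7 @ bar 10 tick 0 v(0,): A3->B2 leap 10st
  -> R2 @ bar 11 tick 0 v(0, 1): B2/G3 m6 -> C3/C4 P8 similar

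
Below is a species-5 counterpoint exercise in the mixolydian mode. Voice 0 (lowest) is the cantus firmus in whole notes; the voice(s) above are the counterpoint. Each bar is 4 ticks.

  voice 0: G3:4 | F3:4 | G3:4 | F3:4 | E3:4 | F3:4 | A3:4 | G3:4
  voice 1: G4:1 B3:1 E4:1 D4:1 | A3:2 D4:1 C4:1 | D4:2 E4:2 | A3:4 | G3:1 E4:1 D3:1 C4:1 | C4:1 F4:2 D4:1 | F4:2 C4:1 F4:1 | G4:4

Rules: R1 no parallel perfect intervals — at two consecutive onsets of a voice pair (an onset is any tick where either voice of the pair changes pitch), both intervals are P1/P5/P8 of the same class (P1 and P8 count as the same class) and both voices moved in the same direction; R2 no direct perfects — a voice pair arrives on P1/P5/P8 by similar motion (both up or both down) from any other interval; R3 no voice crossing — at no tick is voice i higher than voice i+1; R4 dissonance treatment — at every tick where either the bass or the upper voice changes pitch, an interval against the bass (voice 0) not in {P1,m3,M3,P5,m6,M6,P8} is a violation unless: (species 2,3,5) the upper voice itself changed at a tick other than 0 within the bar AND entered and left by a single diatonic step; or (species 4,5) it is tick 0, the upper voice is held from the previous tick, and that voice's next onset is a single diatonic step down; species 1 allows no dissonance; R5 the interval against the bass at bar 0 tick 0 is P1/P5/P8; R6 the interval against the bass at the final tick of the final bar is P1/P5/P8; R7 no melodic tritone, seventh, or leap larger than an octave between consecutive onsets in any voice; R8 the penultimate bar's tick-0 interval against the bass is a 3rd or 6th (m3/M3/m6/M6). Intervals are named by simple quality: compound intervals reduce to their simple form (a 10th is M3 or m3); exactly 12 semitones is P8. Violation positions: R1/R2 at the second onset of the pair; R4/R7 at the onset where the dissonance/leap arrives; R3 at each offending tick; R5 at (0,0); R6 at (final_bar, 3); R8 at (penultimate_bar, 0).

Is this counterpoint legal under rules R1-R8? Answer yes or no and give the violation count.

bar 0: v0=G3 v1=G4 (P8)
bar 1: v0=F3 v1=A3 (M3)
bar 2: v0=G3 v1=D4 (P5)
bar 3: v0=F3 v1=A3 (M3)
bar 4: v0=E3 v1=G3 (m3)
bar 5: v0=F3 v1=C4 (P5)
bar 6: v0=A3 v1=F4 (m6)
bar 7: v0=G3 v1=G4 (P8)
  R1 @ bar2.0: F3/C4 P5 -> G3/D4 P5 similar
  R3 @ bar4.2: E3 above D3
  R4 @ bar4.2: E3/D3 M2 untreated
  R7 @ bar4.2: E4->D3 leap 14st
  R7 @ bar4.3: D3->C4 leap 10st

No (5 violations)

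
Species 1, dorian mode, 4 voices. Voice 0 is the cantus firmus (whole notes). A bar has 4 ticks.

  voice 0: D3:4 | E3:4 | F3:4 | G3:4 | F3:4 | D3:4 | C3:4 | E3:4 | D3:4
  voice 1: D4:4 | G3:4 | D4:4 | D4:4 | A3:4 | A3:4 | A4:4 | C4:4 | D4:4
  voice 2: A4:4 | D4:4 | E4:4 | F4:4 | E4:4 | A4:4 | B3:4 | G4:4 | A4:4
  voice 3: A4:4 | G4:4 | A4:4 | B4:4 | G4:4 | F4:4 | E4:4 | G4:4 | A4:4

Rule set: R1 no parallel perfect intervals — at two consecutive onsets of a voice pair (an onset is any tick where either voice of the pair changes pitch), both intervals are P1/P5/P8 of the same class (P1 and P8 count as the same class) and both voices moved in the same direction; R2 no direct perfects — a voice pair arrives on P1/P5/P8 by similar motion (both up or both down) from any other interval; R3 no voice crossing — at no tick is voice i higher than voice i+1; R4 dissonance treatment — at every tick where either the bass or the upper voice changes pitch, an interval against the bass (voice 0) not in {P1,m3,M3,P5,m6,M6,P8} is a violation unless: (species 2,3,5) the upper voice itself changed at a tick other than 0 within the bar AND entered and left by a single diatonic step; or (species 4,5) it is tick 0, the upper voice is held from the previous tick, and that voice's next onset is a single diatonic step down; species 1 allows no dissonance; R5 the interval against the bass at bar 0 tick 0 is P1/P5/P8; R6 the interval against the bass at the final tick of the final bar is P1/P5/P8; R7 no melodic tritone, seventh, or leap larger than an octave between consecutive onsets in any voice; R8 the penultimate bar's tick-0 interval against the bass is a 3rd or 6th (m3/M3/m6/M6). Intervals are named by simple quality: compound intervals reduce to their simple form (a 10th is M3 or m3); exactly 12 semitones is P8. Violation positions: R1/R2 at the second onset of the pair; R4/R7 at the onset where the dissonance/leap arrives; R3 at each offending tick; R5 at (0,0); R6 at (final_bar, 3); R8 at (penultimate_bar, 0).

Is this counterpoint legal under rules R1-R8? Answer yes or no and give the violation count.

No (23 violations)

bar 0: v0=D3 v1=D4 v2=A4 v3=A4 (P5)
bar 1: v0=E3 v1=G3 v2=D4 v3=G4 (m3)
bar 2: v0=F3 v1=D4 v2=E4 v3=A4 (M3)
bar 3: v0=G3 v1=D4 v2=F4 v3=B4 (M3)
bar 4: v0=F3 v1=A3 v2=E4 v3=G4 (M2)
bar 5: v0=D3 v1=A3 v2=A4 v3=F4 (m3)
bar 6: v0=C3 v1=A4 v2=B3 v3=E4 (M3)
bar 7: v0=E3 v1=C4 v2=G4 v3=G4 (m3)
bar 8: v0=D3 v1=D4 v2=A4 v3=A4 (P5)
  R1 @ bar1.0: D4/A4 P5 -> G3/D4 P5 similar
  R2 @ bar1.0: D4/A4 P5 -> G3/G4 P8 similar
  R4 @ bar1.0: E3/D4 m7 untreated
  R2 @ bar2.0: G3/G4 P8 -> D4/A4 P5 similar
  R4 @ bar2.0: F3/E4 M7 untreated
  R4 @ bar3.0: G3/F4 m7 untreated
  R2 @ bar4.0: D4/F4 m3 -> A3/E4 P5 similar
  R4 @ bar4.0: F3/E4 M7 untreated
  R4 @ bar4.0: F3/G4 M2 untreated
  R3 @ bar5.0: A4 above F4
  R3 @ bar5.1: A4 above F4
  R3 @ bar5.2: A4 above F4
  R3 @ bar5.3: A4 above F4
  R3 @ bar6.0: A4 above B3
  R4 @ bar6.0: C3/B3 M7 untreated
  R7 @ bar6.0: A4->B3 leap 10st
  R3 @ bar6.1: A4 above B3
  R3 @ bar6.2: A4 above B3
  R3 @ bar6.3: A4 above B3
  R2 @ bar7.0: B3/E4 P4 -> G4/G4 P1 similar
  R1 @ bar8.0: C4/G4 P5 -> D4/A4 P5 similar
  R1 @ bar8.0: C4/G4 P5 -> D4/A4 P5 similar
  R1 @ bar8.0: G4/G4 P1 -> A4/A4 P1 similar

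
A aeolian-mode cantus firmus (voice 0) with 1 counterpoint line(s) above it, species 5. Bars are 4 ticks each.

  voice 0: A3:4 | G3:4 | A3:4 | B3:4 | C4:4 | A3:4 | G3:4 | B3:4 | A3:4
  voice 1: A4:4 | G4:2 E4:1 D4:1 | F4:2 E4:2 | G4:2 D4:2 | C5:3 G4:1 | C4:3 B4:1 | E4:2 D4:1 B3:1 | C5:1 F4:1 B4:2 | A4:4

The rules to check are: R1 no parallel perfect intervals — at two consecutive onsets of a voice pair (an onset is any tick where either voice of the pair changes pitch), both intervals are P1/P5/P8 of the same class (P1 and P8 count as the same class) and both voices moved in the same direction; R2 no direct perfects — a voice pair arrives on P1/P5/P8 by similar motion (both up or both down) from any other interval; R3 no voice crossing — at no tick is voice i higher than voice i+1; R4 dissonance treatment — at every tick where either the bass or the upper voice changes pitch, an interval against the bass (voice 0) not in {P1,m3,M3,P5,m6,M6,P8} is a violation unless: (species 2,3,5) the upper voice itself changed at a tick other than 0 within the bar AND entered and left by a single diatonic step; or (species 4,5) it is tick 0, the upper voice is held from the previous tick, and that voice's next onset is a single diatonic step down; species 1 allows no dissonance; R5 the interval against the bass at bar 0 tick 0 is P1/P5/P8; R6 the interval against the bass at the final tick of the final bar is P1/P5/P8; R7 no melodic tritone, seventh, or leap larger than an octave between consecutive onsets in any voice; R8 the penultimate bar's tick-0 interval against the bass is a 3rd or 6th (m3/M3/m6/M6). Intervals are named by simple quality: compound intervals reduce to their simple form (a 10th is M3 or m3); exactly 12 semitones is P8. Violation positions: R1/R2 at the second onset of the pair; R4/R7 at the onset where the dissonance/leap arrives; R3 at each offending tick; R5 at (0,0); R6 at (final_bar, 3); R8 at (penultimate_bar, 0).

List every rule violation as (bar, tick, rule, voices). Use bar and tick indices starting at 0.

(1, 0, R1, (0, 1))
(4, 0, R2, (0, 1))
(4, 0, R7, (1,))
(5, 3, R4, (0, 1))
(5, 3, R7, (1,))
(7, 0, R4, (0, 1))
(7, 0, R7, (1,))
(7, 0, R8, (0, 1))
(7, 1, R4, (0, 1))
(7, 2, R7, (1,))
(8, 0, R1, (0, 1))

bar 0: v0=A3 v1=A4 downbeat P8
bar 1: v0=G3 v1=G4 downbeat P8
bar 2: v0=A3 v1=F4 downbeat m6
bar 3: v0=B3 v1=G4 downbeat m6
bar 4: v0=C4 v1=C5 downbeat P8
bar 5: v0=A3 v1=C4 downbeat m3
bar 6: v0=G3 v1=E4 downbeat M6
bar 7: v0=B3 v1=C5 downbeat m2
bar 8: v0=A3 v1=A4 downbeat P8
  -> R1 @ bar 1 tick 0 v(0, 1): A3/A4 P8 -> G3/G4 P8 similar
  -> R2 @ bar 4 tick 0 v(0, 1): B3/D4 m3 -> C4/C5 P8 similar
  -> R7 @ bar 4 tick 0 v(1,): D4->C5 leap 10st
  -> R4 @ bar 5 tick 3 v(0, 1): A3/B4 M2 untreated
  -> R7 @ bar 5 tick 3 v(1,): C4->B4 leap 11st
  -> R4 @ bar 7 tick 0 v(0, 1): B3/C5 m2 untreated
  -> R7 @ bar 7 tick 0 v(1,): B3->C5 leap 13st
  -> R8 @ bar 7 tick 0 v(0, 1): penult m2 not 3rd/6th
  -> R4 @ bar 7 tick 1 v(0, 1): B3/F4 TT untreated
  -> R7 @ bar 7 tick 2 v(1,): F4->B4 leap 6st
  -> R1 @ bar 8 tick 0 v(0, 1): B3/B4 P8 -> A3/A4 P8 similar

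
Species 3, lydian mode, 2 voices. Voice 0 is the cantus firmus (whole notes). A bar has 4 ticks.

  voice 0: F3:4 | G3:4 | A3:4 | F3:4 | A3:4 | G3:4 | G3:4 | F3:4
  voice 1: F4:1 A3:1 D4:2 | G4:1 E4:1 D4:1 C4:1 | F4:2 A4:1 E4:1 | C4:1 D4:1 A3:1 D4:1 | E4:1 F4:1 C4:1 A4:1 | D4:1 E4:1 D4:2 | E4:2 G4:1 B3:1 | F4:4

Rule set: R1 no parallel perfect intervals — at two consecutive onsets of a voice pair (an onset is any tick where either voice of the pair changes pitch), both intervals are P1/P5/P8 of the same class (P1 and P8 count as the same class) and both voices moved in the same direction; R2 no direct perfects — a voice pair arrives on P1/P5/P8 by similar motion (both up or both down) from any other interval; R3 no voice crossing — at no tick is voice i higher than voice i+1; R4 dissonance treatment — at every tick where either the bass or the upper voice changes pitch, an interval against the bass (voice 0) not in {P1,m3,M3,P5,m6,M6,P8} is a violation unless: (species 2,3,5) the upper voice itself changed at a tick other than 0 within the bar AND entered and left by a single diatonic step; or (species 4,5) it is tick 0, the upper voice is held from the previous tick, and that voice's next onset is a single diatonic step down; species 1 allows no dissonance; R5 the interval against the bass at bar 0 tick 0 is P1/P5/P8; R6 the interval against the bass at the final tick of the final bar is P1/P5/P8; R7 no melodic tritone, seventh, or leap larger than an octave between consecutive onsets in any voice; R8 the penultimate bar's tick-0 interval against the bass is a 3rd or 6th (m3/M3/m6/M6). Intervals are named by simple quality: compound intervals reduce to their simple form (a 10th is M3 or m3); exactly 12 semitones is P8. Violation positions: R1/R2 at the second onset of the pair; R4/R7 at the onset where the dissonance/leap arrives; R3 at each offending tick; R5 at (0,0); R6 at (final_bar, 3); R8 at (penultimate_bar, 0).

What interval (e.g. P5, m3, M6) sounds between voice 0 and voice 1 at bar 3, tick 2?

voice 0=F3 voice 1=A3 -> M3

M3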